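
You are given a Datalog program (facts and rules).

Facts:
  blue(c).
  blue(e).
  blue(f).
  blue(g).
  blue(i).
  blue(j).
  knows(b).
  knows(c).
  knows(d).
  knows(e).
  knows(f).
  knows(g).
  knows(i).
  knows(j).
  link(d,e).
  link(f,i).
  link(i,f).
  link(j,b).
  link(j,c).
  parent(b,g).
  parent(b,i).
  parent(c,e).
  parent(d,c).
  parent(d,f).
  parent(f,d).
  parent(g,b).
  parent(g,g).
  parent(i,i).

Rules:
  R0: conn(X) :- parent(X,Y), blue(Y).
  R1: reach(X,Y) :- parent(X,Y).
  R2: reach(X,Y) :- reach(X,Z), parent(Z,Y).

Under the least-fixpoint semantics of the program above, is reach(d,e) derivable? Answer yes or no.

round 1: derive reach(b,g) via R1 from parent(b,g)
round 1: derive reach(b,i) via R1 from parent(b,i)
round 1: derive reach(c,e) via R1 from parent(c,e)
round 1: derive reach(d,c) via R1 from parent(d,c)
round 1: derive reach(d,f) via R1 from parent(d,f)
round 1: derive reach(f,d) via R1 from parent(f,d)
round 1: derive reach(g,b) via R1 from parent(g,b)
round 1: derive reach(g,g) via R1 from parent(g,g)
round 1: derive reach(i,i) via R1 from parent(i,i)
round 2: derive reach(b,b) via R2 from reach(b,g), parent(g,b)
round 2: derive reach(d,d) via R2 from reach(d,f), parent(f,d)
round 2: derive reach(d,e) via R2 from reach(d,c), parent(c,e)
round 2: derive reach(f,c) via R2 from reach(f,d), parent(d,c)
round 2: derive reach(f,f) via R2 from reach(f,d), parent(d,f)
round 2: derive reach(g,i) via R2 from reach(g,b), parent(b,i)
round 3: derive reach(f,e) via R2 from reach(f,c), parent(c,e)

yes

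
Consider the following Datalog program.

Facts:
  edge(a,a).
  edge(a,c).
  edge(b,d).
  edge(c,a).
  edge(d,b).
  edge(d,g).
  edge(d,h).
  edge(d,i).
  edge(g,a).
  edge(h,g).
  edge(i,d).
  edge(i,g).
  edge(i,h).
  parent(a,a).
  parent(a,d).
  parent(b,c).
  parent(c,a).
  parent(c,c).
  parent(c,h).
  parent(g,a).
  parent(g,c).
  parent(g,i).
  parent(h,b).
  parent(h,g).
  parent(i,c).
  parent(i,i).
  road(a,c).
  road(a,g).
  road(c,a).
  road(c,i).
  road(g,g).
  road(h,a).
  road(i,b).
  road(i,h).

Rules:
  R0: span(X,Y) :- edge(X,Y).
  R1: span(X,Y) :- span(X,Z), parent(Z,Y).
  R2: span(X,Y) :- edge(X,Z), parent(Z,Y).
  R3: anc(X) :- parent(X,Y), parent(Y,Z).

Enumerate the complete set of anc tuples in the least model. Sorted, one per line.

anc(a)
anc(b)
anc(c)
anc(g)
anc(h)
anc(i)

round 1: derive anc(a) via R3 from parent(a,a), parent(a,a)
round 1: derive anc(b) via R3 from parent(b,c), parent(c,a)
round 1: derive anc(c) via R3 from parent(c,a), parent(a,a)
round 1: derive anc(g) via R3 from parent(g,a), parent(a,a)
round 1: derive anc(h) via R3 from parent(h,b), parent(b,c)
round 1: derive anc(i) via R3 from parent(i,c), parent(c,a)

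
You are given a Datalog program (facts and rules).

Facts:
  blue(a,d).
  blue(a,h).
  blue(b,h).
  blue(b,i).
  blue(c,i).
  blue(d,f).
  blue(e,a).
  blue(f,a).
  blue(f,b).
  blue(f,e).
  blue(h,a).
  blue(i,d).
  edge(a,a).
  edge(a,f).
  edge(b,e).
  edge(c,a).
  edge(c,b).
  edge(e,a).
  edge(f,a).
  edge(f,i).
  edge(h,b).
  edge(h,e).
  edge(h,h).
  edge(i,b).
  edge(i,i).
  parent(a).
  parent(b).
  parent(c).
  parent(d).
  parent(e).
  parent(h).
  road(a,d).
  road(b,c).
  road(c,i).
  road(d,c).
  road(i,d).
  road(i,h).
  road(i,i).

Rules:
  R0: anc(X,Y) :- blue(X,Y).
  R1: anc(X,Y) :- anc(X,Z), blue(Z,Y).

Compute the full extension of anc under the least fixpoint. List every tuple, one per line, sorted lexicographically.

round 1: derive anc(a,d) via R0 from blue(a,d)
round 1: derive anc(a,h) via R0 from blue(a,h)
round 1: derive anc(b,h) via R0 from blue(b,h)
round 1: derive anc(b,i) via R0 from blue(b,i)
round 1: derive anc(c,i) via R0 from blue(c,i)
round 1: derive anc(d,f) via R0 from blue(d,f)
round 1: derive anc(e,a) via R0 from blue(e,a)
round 1: derive anc(f,a) via R0 from blue(f,a)
round 1: derive anc(f,b) via R0 from blue(f,b)
round 1: derive anc(f,e) via R0 from blue(f,e)
round 1: derive anc(h,a) via R0 from blue(h,a)
round 1: derive anc(i,d) via R0 from blue(i,d)
round 2: derive anc(a,a) via R1 from anc(a,h), blue(h,a)
round 2: derive anc(a,f) via R1 from anc(a,d), blue(d,f)
round 2: derive anc(b,a) via R1 from anc(b,h), blue(h,a)
round 2: derive anc(b,d) via R1 from anc(b,i), blue(i,d)
round 2: derive anc(c,d) via R1 from anc(c,i), blue(i,d)
round 2: derive anc(d,a) via R1 from anc(d,f), blue(f,a)
round 2: derive anc(d,b) via R1 from anc(d,f), blue(f,b)
round 2: derive anc(d,e) via R1 from anc(d,f), blue(f,e)
round 2: derive anc(e,d) via R1 from anc(e,a), blue(a,d)
round 2: derive anc(e,h) via R1 from anc(e,a), blue(a,h)
round 2: derive anc(f,d) via R1 from anc(f,a), blue(a,d)
round 2: derive anc(f,h) via R1 from anc(f,a), blue(a,h)
round 2: derive anc(f,i) via R1 from anc(f,b), blue(b,i)
round 2: derive anc(h,d) via R1 from anc(h,a), blue(a,d)
round 2: derive anc(h,h) via R1 from anc(h,a), blue(a,h)
round 2: derive anc(i,f) via R1 from anc(i,d), blue(d,f)
round 3: derive anc(a,b) via R1 from anc(a,f), blue(f,b)
round 3: derive anc(a,e) via R1 from anc(a,f), blue(f,e)
round 3: derive anc(b,f) via R1 from anc(b,d), blue(d,f)
round 3: derive anc(c,f) via R1 from anc(c,d), blue(d,f)
round 3: derive anc(d,d) via R1 from anc(d,a), blue(a,d)
round 3: derive anc(d,h) via R1 from anc(d,a), blue(a,h)
round 3: derive anc(d,i) via R1 from anc(d,b), blue(b,i)
round 3: derive anc(e,f) via R1 from anc(e,d), blue(d,f)
round 3: derive anc(f,f) via R1 from anc(f,d), blue(d,f)
round 3: derive anc(h,f) via R1 from anc(h,d), blue(d,f)
round 3: derive anc(i,a) via R1 from anc(i,f), blue(f,a)
round 3: derive anc(i,b) via R1 from anc(i,f), blue(f,b)
round 3: derive anc(i,e) via R1 from anc(i,f), blue(f,e)
round 4: derive anc(a,i) via R1 from anc(a,b), blue(b,i)
round 4: derive anc(b,b) via R1 from anc(b,f), blue(f,b)
round 4: derive anc(b,e) via R1 from anc(b,f), blue(f,e)
round 4: derive anc(c,a) via R1 from anc(c,f), blue(f,a)
round 4: derive anc(c,b) via R1 from anc(c,f), blue(f,b)
round 4: derive anc(c,e) via R1 from anc(c,f), blue(f,e)
round 4: derive anc(e,b) via R1 from anc(e,f), blue(f,b)
round 4: derive anc(e,e) via R1 from anc(e,f), blue(f,e)
round 4: derive anc(h,b) via R1 from anc(h,f), blue(f,b)
round 4: derive anc(h,e) via R1 from anc(h,f), blue(f,e)
round 4: derive anc(i,h) via R1 from anc(i,a), blue(a,h)
round 4: derive anc(i,i) via R1 from anc(i,b), blue(b,i)
round 5: derive anc(c,h) via R1 from anc(c,a), blue(a,h)
round 5: derive anc(e,i) via R1 from anc(e,b), blue(b,i)
round 5: derive anc(h,i) via R1 from anc(h,b), blue(b,i)

anc(a,a)
anc(a,b)
anc(a,d)
anc(a,e)
anc(a,f)
anc(a,h)
anc(a,i)
anc(b,a)
anc(b,b)
anc(b,d)
anc(b,e)
anc(b,f)
anc(b,h)
anc(b,i)
anc(c,a)
anc(c,b)
anc(c,d)
anc(c,e)
anc(c,f)
anc(c,h)
anc(c,i)
anc(d,a)
anc(d,b)
anc(d,d)
anc(d,e)
anc(d,f)
anc(d,h)
anc(d,i)
anc(e,a)
anc(e,b)
anc(e,d)
anc(e,e)
anc(e,f)
anc(e,h)
anc(e,i)
anc(f,a)
anc(f,b)
anc(f,d)
anc(f,e)
anc(f,f)
anc(f,h)
anc(f,i)
anc(h,a)
anc(h,b)
anc(h,d)
anc(h,e)
anc(h,f)
anc(h,h)
anc(h,i)
anc(i,a)
anc(i,b)
anc(i,d)
anc(i,e)
anc(i,f)
anc(i,h)
anc(i,i)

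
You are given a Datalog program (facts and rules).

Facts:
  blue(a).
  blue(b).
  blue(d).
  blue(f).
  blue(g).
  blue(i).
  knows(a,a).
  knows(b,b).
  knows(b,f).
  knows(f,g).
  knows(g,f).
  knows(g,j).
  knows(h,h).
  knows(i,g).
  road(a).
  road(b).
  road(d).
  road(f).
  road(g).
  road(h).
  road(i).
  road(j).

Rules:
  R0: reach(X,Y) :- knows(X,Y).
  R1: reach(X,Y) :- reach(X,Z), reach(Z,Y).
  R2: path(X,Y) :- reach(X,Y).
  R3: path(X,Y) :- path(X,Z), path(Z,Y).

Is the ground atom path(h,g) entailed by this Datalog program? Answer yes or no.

round 1: derive reach(a,a) via R0 from knows(a,a)
round 1: derive reach(b,b) via R0 from knows(b,b)
round 1: derive reach(b,f) via R0 from knows(b,f)
round 1: derive reach(f,g) via R0 from knows(f,g)
round 1: derive reach(g,f) via R0 from knows(g,f)
round 1: derive reach(g,j) via R0 from knows(g,j)
round 1: derive reach(h,h) via R0 from knows(h,h)
round 1: derive reach(i,g) via R0 from knows(i,g)
round 2: derive reach(b,g) via R1 from reach(b,f), reach(f,g)
round 2: derive reach(f,f) via R1 from reach(f,g), reach(g,f)
round 2: derive reach(f,j) via R1 from reach(f,g), reach(g,j)
round 2: derive reach(g,g) via R1 from reach(g,f), reach(f,g)
round 2: derive reach(i,f) via R1 from reach(i,g), reach(g,f)
round 2: derive reach(i,j) via R1 from reach(i,g), reach(g,j)
round 2: derive path(a,a) via R2 from reach(a,a)
round 2: derive path(b,b) via R2 from reach(b,b)
round 2: derive path(b,f) via R2 from reach(b,f)
round 2: derive path(f,g) via R2 from reach(f,g)
round 2: derive path(g,f) via R2 from reach(g,f)
round 2: derive path(g,j) via R2 from reach(g,j)
round 2: derive path(h,h) via R2 from reach(h,h)
round 2: derive path(i,g) via R2 from reach(i,g)
round 3: derive reach(b,j) via R1 from reach(b,f), reach(f,j)
round 3: derive path(b,g) via R2 from reach(b,g)
round 3: derive path(f,f) via R2 from reach(f,f)
round 3: derive path(f,j) via R2 from reach(f,j)
round 3: derive path(g,g) via R2 from reach(g,g)
round 3: derive path(i,f) via R2 from reach(i,f)
round 3: derive path(i,j) via R2 from reach(i,j)
round 4: derive path(b,j) via R2 from reach(b,j)

no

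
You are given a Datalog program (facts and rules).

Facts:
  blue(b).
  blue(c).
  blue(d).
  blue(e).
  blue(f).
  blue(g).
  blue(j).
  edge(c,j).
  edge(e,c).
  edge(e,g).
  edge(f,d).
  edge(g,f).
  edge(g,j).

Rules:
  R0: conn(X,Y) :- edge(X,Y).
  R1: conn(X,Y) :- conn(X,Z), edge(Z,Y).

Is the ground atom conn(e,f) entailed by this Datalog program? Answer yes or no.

round 1: derive conn(c,j) via R0 from edge(c,j)
round 1: derive conn(e,c) via R0 from edge(e,c)
round 1: derive conn(e,g) via R0 from edge(e,g)
round 1: derive conn(f,d) via R0 from edge(f,d)
round 1: derive conn(g,f) via R0 from edge(g,f)
round 1: derive conn(g,j) via R0 from edge(g,j)
round 2: derive conn(e,f) via R1 from conn(e,g), edge(g,f)
round 2: derive conn(e,j) via R1 from conn(e,c), edge(c,j)
round 2: derive conn(g,d) via R1 from conn(g,f), edge(f,d)
round 3: derive conn(e,d) via R1 from conn(e,f), edge(f,d)

yes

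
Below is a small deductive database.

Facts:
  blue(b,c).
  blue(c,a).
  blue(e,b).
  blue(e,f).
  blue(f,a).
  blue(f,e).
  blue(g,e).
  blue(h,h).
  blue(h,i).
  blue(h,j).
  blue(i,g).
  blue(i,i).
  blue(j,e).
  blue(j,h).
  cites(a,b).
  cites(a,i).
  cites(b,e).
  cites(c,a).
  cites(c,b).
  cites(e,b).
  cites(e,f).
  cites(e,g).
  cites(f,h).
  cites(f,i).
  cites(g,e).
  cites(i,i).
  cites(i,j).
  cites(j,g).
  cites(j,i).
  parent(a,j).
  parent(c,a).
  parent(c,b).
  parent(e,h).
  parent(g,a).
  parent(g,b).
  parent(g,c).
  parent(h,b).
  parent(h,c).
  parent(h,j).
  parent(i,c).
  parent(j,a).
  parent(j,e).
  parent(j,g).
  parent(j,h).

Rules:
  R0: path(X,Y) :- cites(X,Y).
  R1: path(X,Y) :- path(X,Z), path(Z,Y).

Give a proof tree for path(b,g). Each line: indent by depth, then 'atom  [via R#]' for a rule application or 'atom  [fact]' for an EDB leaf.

round 1: derive path(a,b) via R0 from cites(a,b)
round 1: derive path(a,i) via R0 from cites(a,i)
round 1: derive path(b,e) via R0 from cites(b,e)
round 1: derive path(c,a) via R0 from cites(c,a)
round 1: derive path(c,b) via R0 from cites(c,b)
round 1: derive path(e,b) via R0 from cites(e,b)
round 1: derive path(e,f) via R0 from cites(e,f)
round 1: derive path(e,g) via R0 from cites(e,g)
round 1: derive path(f,h) via R0 from cites(f,h)
round 1: derive path(f,i) via R0 from cites(f,i)
round 1: derive path(g,e) via R0 from cites(g,e)
round 1: derive path(i,i) via R0 from cites(i,i)
round 1: derive path(i,j) via R0 from cites(i,j)
round 1: derive path(j,g) via R0 from cites(j,g)
round 1: derive path(j,i) via R0 from cites(j,i)
round 2: derive path(a,e) via R1 from path(a,b), path(b,e)
round 2: derive path(a,j) via R1 from path(a,i), path(i,j)
round 2: derive path(b,b) via R1 from path(b,e), path(e,b)
round 2: derive path(b,f) via R1 from path(b,e), path(e,f)
round 2: derive path(b,g) via R1 from path(b,e), path(e,g)
round 2: derive path(c,e) via R1 from path(c,b), path(b,e)
round 2: derive path(c,i) via R1 from path(c,a), path(a,i)
round 2: derive path(e,e) via R1 from path(e,b), path(b,e)
round 2: derive path(e,h) via R1 from path(e,f), path(f,h)
round 2: derive path(e,i) via R1 from path(e,f), path(f,i)
round 2: derive path(f,j) via R1 from path(f,i), path(i,j)
round 2: derive path(g,b) via R1 from path(g,e), path(e,b)
round 2: derive path(g,f) via R1 from path(g,e), path(e,f)
round 2: derive path(g,g) via R1 from path(g,e), path(e,g)
round 2: derive path(i,g) via R1 from path(i,j), path(j,g)
round 2: derive path(j,e) via R1 from path(j,g), path(g,e)
round 2: derive path(j,j) via R1 from path(j,i), path(i,j)
round 3: derive path(a,f) via R1 from path(a,b), path(b,f)
round 3: derive path(a,g) via R1 from path(a,b), path(b,g)
round 3: derive path(a,h) via R1 from path(a,e), path(e,h)
round 3: derive path(b,h) via R1 from path(b,e), path(e,h)
round 3: derive path(b,i) via R1 from path(b,e), path(e,i)
round 3: derive path(b,j) via R1 from path(b,f), path(f,j)
round 3: derive path(c,f) via R1 from path(c,b), path(b,f)
round 3: derive path(c,g) via R1 from path(c,b), path(b,g)
round 3: derive path(c,h) via R1 from path(c,e), path(e,h)
round 3: derive path(c,j) via R1 from path(c,a), path(a,j)
round 3: derive path(e,j) via R1 from path(e,f), path(f,j)
round 3: derive path(f,e) via R1 from path(f,j), path(j,e)
round 3: derive path(f,g) via R1 from path(f,i), path(i,g)
round 3: derive path(g,h) via R1 from path(g,e), path(e,h)
round 3: derive path(g,i) via R1 from path(g,e), path(e,i)
round 3: derive path(g,j) via R1 from path(g,f), path(f,j)
round 3: derive path(i,b) via R1 from path(i,g), path(g,b)
round 3: derive path(i,e) via R1 from path(i,g), path(g,e)
round 3: derive path(i,f) via R1 from path(i,g), path(g,f)
round 3: derive path(j,b) via R1 from path(j,e), path(e,b)
round 3: derive path(j,f) via R1 from path(j,e), path(e,f)
round 3: derive path(j,h) via R1 from path(j,e), path(e,h)
round 4: derive path(f,b) via R1 from path(f,e), path(e,b)
round 4: derive path(f,f) via R1 from path(f,e), path(e,f)
round 4: derive path(i,h) via R1 from path(i,b), path(b,h)

path(b,g)  [via R1]
  path(b,e)  [via R0]
    cites(b,e)  [fact]
  path(e,g)  [via R0]
    cites(e,g)  [fact]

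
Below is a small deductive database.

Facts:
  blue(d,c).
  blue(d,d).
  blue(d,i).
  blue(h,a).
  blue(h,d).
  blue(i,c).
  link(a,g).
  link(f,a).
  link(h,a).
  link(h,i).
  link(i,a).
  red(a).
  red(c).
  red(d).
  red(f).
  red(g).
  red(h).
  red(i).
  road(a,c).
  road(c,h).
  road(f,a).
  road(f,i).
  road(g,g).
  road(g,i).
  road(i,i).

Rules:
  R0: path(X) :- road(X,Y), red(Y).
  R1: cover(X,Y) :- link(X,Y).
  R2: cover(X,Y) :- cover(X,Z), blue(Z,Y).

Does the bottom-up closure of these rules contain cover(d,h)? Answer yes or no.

round 1: derive cover(a,g) via R1 from link(a,g)
round 1: derive cover(f,a) via R1 from link(f,a)
round 1: derive cover(h,a) via R1 from link(h,a)
round 1: derive cover(h,i) via R1 from link(h,i)
round 1: derive cover(i,a) via R1 from link(i,a)
round 2: derive cover(h,c) via R2 from cover(h,i), blue(i,c)

no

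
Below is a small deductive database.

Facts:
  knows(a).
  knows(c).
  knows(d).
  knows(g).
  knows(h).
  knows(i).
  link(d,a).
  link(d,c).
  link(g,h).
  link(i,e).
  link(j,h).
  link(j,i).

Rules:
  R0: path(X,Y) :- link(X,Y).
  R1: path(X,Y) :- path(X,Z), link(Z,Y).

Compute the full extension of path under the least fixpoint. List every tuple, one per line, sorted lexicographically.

round 1: derive path(d,a) via R0 from link(d,a)
round 1: derive path(d,c) via R0 from link(d,c)
round 1: derive path(g,h) via R0 from link(g,h)
round 1: derive path(i,e) via R0 from link(i,e)
round 1: derive path(j,h) via R0 from link(j,h)
round 1: derive path(j,i) via R0 from link(j,i)
round 2: derive path(j,e) via R1 from path(j,i), link(i,e)

path(d,a)
path(d,c)
path(g,h)
path(i,e)
path(j,e)
path(j,h)
path(j,i)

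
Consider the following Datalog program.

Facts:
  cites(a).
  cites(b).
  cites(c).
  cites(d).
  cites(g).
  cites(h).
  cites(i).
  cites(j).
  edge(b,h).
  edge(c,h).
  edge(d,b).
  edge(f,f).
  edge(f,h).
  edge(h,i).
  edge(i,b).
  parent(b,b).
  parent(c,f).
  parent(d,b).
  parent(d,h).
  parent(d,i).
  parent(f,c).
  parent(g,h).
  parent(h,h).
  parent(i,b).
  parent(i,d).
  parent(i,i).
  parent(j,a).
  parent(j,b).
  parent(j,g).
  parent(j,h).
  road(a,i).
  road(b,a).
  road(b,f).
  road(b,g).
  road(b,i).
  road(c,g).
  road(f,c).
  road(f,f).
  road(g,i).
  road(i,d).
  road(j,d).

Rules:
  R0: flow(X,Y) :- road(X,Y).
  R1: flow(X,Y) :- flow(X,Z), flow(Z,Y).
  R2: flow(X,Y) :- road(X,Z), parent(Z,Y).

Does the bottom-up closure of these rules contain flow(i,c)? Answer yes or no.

yes

round 1: derive flow(a,i) via R0 from road(a,i)
round 1: derive flow(b,a) via R0 from road(b,a)
round 1: derive flow(b,f) via R0 from road(b,f)
round 1: derive flow(b,g) via R0 from road(b,g)
round 1: derive flow(b,i) via R0 from road(b,i)
round 1: derive flow(c,g) via R0 from road(c,g)
round 1: derive flow(f,c) via R0 from road(f,c)
round 1: derive flow(f,f) via R0 from road(f,f)
round 1: derive flow(g,i) via R0 from road(g,i)
round 1: derive flow(i,d) via R0 from road(i,d)
round 1: derive flow(j,d) via R0 from road(j,d)
round 1: derive flow(a,b) via R2 from road(a,i), parent(i,b)
round 1: derive flow(a,d) via R2 from road(a,i), parent(i,d)
round 1: derive flow(b,b) via R2 from road(b,i), parent(i,b)
round 1: derive flow(b,c) via R2 from road(b,f), parent(f,c)
round 1: derive flow(b,d) via R2 from road(b,i), parent(i,d)
round 1: derive flow(b,h) via R2 from road(b,g), parent(g,h)
round 1: derive flow(c,h) via R2 from road(c,g), parent(g,h)
round 1: derive flow(g,b) via R2 from road(g,i), parent(i,b)
round 1: derive flow(g,d) via R2 from road(g,i), parent(i,d)
round 1: derive flow(i,b) via R2 from road(i,d), parent(d,b)
round 1: derive flow(i,h) via R2 from road(i,d), parent(d,h)
round 1: derive flow(i,i) via R2 from road(i,d), parent(d,i)
round 1: derive flow(j,b) via R2 from road(j,d), parent(d,b)
round 1: derive flow(j,h) via R2 from road(j,d), parent(d,h)
round 1: derive flow(j,i) via R2 from road(j,d), parent(d,i)
round 2: derive flow(a,a) via R1 from flow(a,b), flow(b,a)
round 2: derive flow(a,c) via R1 from flow(a,b), flow(b,c)
round 2: derive flow(a,f) via R1 from flow(a,b), flow(b,f)
round 2: derive flow(a,g) via R1 from flow(a,b), flow(b,g)
round 2: derive flow(a,h) via R1 from flow(a,b), flow(b,h)
round 2: derive flow(c,b) via R1 from flow(c,g), flow(g,b)
round 2: derive flow(c,d) via R1 from flow(c,g), flow(g,d)
round 2: derive flow(c,i) via R1 from flow(c,g), flow(g,i)
round 2: derive flow(f,g) via R1 from flow(f,c), flow(c,g)
round 2: derive flow(f,h) via R1 from flow(f,c), flow(c,h)
round 2: derive flow(g,a) via R1 from flow(g,b), flow(b,a)
round 2: derive flow(g,c) via R1 from flow(g,b), flow(b,c)
round 2: derive flow(g,f) via R1 from flow(g,b), flow(b,f)
round 2: derive flow(g,g) via R1 from flow(g,b), flow(b,g)
round 2: derive flow(g,h) via R1 from flow(g,b), flow(b,h)
round 2: derive flow(i,a) via R1 from flow(i,b), flow(b,a)
round 2: derive flow(i,c) via R1 from flow(i,b), flow(b,c)
round 2: derive flow(i,f) via R1 from flow(i,b), flow(b,f)
round 2: derive flow(i,g) via R1 from flow(i,b), flow(b,g)
round 2: derive flow(j,a) via R1 from flow(j,b), flow(b,a)
round 2: derive flow(j,c) via R1 from flow(j,b), flow(b,c)
round 2: derive flow(j,f) via R1 from flow(j,b), flow(b,f)
round 2: derive flow(j,g) via R1 from flow(j,b), flow(b,g)
round 3: derive flow(c,a) via R1 from flow(c,b), flow(b,a)
round 3: derive flow(c,c) via R1 from flow(c,b), flow(b,c)
round 3: derive flow(c,f) via R1 from flow(c,b), flow(b,f)
round 3: derive flow(f,a) via R1 from flow(f,g), flow(g,a)
round 3: derive flow(f,b) via R1 from flow(f,c), flow(c,b)
round 3: derive flow(f,d) via R1 from flow(f,c), flow(c,d)
round 3: derive flow(f,i) via R1 from flow(f,c), flow(c,i)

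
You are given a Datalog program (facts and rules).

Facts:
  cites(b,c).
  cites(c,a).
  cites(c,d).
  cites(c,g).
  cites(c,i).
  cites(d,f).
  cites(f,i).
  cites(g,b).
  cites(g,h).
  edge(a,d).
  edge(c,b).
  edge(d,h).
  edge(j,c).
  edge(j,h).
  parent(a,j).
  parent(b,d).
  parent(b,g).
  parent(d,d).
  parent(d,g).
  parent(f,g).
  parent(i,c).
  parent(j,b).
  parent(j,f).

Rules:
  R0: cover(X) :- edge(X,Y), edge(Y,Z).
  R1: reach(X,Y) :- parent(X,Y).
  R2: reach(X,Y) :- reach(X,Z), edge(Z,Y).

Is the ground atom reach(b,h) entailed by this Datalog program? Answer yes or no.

round 1: derive reach(a,j) via R1 from parent(a,j)
round 1: derive reach(b,d) via R1 from parent(b,d)
round 1: derive reach(b,g) via R1 from parent(b,g)
round 1: derive reach(d,d) via R1 from parent(d,d)
round 1: derive reach(d,g) via R1 from parent(d,g)
round 1: derive reach(f,g) via R1 from parent(f,g)
round 1: derive reach(i,c) via R1 from parent(i,c)
round 1: derive reach(j,b) via R1 from parent(j,b)
round 1: derive reach(j,f) via R1 from parent(j,f)
round 2: derive reach(a,c) via R2 from reach(a,j), edge(j,c)
round 2: derive reach(a,h) via R2 from reach(a,j), edge(j,h)
round 2: derive reach(b,h) via R2 from reach(b,d), edge(d,h)
round 2: derive reach(d,h) via R2 from reach(d,d), edge(d,h)
round 2: derive reach(i,b) via R2 from reach(i,c), edge(c,b)
round 3: derive reach(a,b) via R2 from reach(a,c), edge(c,b)

yes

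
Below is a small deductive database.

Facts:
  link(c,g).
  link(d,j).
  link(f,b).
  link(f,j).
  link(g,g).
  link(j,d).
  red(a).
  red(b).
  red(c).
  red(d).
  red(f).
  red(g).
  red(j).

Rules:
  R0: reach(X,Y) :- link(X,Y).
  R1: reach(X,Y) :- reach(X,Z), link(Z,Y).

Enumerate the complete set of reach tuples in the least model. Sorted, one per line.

reach(c,g)
reach(d,d)
reach(d,j)
reach(f,b)
reach(f,d)
reach(f,j)
reach(g,g)
reach(j,d)
reach(j,j)

round 1: derive reach(c,g) via R0 from link(c,g)
round 1: derive reach(d,j) via R0 from link(d,j)
round 1: derive reach(f,b) via R0 from link(f,b)
round 1: derive reach(f,j) via R0 from link(f,j)
round 1: derive reach(g,g) via R0 from link(g,g)
round 1: derive reach(j,d) via R0 from link(j,d)
round 2: derive reach(d,d) via R1 from reach(d,j), link(j,d)
round 2: derive reach(f,d) via R1 from reach(f,j), link(j,d)
round 2: derive reach(j,j) via R1 from reach(j,d), link(d,j)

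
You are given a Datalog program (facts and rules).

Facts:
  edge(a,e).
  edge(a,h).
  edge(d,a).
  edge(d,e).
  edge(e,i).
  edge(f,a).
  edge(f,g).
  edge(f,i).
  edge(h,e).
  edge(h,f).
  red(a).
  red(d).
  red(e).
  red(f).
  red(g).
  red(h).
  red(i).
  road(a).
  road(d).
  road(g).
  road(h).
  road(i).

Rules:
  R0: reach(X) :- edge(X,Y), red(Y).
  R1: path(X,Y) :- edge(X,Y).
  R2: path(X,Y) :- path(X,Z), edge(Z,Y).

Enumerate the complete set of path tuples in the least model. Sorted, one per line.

path(a,a)
path(a,e)
path(a,f)
path(a,g)
path(a,h)
path(a,i)
path(d,a)
path(d,e)
path(d,f)
path(d,g)
path(d,h)
path(d,i)
path(e,i)
path(f,a)
path(f,e)
path(f,f)
path(f,g)
path(f,h)
path(f,i)
path(h,a)
path(h,e)
path(h,f)
path(h,g)
path(h,h)
path(h,i)

round 1: derive path(a,e) via R1 from edge(a,e)
round 1: derive path(a,h) via R1 from edge(a,h)
round 1: derive path(d,a) via R1 from edge(d,a)
round 1: derive path(d,e) via R1 from edge(d,e)
round 1: derive path(e,i) via R1 from edge(e,i)
round 1: derive path(f,a) via R1 from edge(f,a)
round 1: derive path(f,g) via R1 from edge(f,g)
round 1: derive path(f,i) via R1 from edge(f,i)
round 1: derive path(h,e) via R1 from edge(h,e)
round 1: derive path(h,f) via R1 from edge(h,f)
round 2: derive path(a,f) via R2 from path(a,h), edge(h,f)
round 2: derive path(a,i) via R2 from path(a,e), edge(e,i)
round 2: derive path(d,h) via R2 from path(d,a), edge(a,h)
round 2: derive path(d,i) via R2 from path(d,e), edge(e,i)
round 2: derive path(f,e) via R2 from path(f,a), edge(a,e)
round 2: derive path(f,h) via R2 from path(f,a), edge(a,h)
round 2: derive path(h,a) via R2 from path(h,f), edge(f,a)
round 2: derive path(h,g) via R2 from path(h,f), edge(f,g)
round 2: derive path(h,i) via R2 from path(h,e), edge(e,i)
round 3: derive path(a,a) via R2 from path(a,f), edge(f,a)
round 3: derive path(a,g) via R2 from path(a,f), edge(f,g)
round 3: derive path(d,f) via R2 from path(d,h), edge(h,f)
round 3: derive path(f,f) via R2 from path(f,h), edge(h,f)
round 3: derive path(h,h) via R2 from path(h,a), edge(a,h)
round 4: derive path(d,g) via R2 from path(d,f), edge(f,g)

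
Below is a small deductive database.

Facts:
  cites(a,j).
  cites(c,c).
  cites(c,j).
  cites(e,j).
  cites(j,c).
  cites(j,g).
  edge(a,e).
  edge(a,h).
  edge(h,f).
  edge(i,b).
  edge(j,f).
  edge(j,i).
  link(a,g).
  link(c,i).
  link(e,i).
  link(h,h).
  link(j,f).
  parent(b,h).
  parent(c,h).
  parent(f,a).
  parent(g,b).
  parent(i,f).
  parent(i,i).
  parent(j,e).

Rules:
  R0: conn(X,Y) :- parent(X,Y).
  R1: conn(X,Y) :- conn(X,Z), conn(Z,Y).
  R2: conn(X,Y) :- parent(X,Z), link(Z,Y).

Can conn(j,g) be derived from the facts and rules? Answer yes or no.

round 1: derive conn(b,h) via R0 from parent(b,h)
round 1: derive conn(c,h) via R0 from parent(c,h)
round 1: derive conn(f,a) via R0 from parent(f,a)
round 1: derive conn(g,b) via R0 from parent(g,b)
round 1: derive conn(i,f) via R0 from parent(i,f)
round 1: derive conn(i,i) via R0 from parent(i,i)
round 1: derive conn(j,e) via R0 from parent(j,e)
round 1: derive conn(f,g) via R2 from parent(f,a), link(a,g)
round 1: derive conn(j,i) via R2 from parent(j,e), link(e,i)
round 2: derive conn(f,b) via R1 from conn(f,g), conn(g,b)
round 2: derive conn(g,h) via R1 from conn(g,b), conn(b,h)
round 2: derive conn(i,a) via R1 from conn(i,f), conn(f,a)
round 2: derive conn(i,g) via R1 from conn(i,f), conn(f,g)
round 2: derive conn(j,f) via R1 from conn(j,i), conn(i,f)
round 3: derive conn(f,h) via R1 from conn(f,b), conn(b,h)
round 3: derive conn(i,b) via R1 from conn(i,f), conn(f,b)
round 3: derive conn(i,h) via R1 from conn(i,g), conn(g,h)
round 3: derive conn(j,a) via R1 from conn(j,f), conn(f,a)
round 3: derive conn(j,b) via R1 from conn(j,f), conn(f,b)
round 3: derive conn(j,g) via R1 from conn(j,f), conn(f,g)
round 4: derive conn(j,h) via R1 from conn(j,b), conn(b,h)

yes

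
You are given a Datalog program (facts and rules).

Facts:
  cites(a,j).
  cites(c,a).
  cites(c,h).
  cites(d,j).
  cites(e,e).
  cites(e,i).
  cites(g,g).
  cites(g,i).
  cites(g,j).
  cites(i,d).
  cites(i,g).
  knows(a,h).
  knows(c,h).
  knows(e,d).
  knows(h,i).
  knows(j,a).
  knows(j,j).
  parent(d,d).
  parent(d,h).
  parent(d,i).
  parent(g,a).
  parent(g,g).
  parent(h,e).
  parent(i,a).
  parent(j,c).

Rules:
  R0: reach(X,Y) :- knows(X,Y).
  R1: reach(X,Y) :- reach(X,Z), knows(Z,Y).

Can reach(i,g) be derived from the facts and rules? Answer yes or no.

no

round 1: derive reach(a,h) via R0 from knows(a,h)
round 1: derive reach(c,h) via R0 from knows(c,h)
round 1: derive reach(e,d) via R0 from knows(e,d)
round 1: derive reach(h,i) via R0 from knows(h,i)
round 1: derive reach(j,a) via R0 from knows(j,a)
round 1: derive reach(j,j) via R0 from knows(j,j)
round 2: derive reach(a,i) via R1 from reach(a,h), knows(h,i)
round 2: derive reach(c,i) via R1 from reach(c,h), knows(h,i)
round 2: derive reach(j,h) via R1 from reach(j,a), knows(a,h)
round 3: derive reach(j,i) via R1 from reach(j,h), knows(h,i)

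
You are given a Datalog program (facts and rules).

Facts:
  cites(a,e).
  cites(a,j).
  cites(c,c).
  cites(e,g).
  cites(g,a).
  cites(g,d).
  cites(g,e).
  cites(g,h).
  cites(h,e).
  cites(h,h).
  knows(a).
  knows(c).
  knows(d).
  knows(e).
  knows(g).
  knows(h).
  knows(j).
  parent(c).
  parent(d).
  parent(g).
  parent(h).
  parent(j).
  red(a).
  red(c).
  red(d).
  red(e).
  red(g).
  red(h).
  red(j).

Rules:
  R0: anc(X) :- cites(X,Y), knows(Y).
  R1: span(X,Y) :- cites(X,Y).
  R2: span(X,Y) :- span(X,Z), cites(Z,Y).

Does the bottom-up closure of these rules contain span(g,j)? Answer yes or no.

round 1: derive span(a,e) via R1 from cites(a,e)
round 1: derive span(a,j) via R1 from cites(a,j)
round 1: derive span(c,c) via R1 from cites(c,c)
round 1: derive span(e,g) via R1 from cites(e,g)
round 1: derive span(g,a) via R1 from cites(g,a)
round 1: derive span(g,d) via R1 from cites(g,d)
round 1: derive span(g,e) via R1 from cites(g,e)
round 1: derive span(g,h) via R1 from cites(g,h)
round 1: derive span(h,e) via R1 from cites(h,e)
round 1: derive span(h,h) via R1 from cites(h,h)
round 2: derive span(a,g) via R2 from span(a,e), cites(e,g)
round 2: derive span(e,a) via R2 from span(e,g), cites(g,a)
round 2: derive span(e,d) via R2 from span(e,g), cites(g,d)
round 2: derive span(e,e) via R2 from span(e,g), cites(g,e)
round 2: derive span(e,h) via R2 from span(e,g), cites(g,h)
round 2: derive span(g,g) via R2 from span(g,e), cites(e,g)
round 2: derive span(g,j) via R2 from span(g,a), cites(a,j)
round 2: derive span(h,g) via R2 from span(h,e), cites(e,g)
round 3: derive span(a,a) via R2 from span(a,g), cites(g,a)
round 3: derive span(a,d) via R2 from span(a,g), cites(g,d)
round 3: derive span(a,h) via R2 from span(a,g), cites(g,h)
round 3: derive span(e,j) via R2 from span(e,a), cites(a,j)
round 3: derive span(h,a) via R2 from span(h,g), cites(g,a)
round 3: derive span(h,d) via R2 from span(h,g), cites(g,d)
round 4: derive span(h,j) via R2 from span(h,a), cites(a,j)

yes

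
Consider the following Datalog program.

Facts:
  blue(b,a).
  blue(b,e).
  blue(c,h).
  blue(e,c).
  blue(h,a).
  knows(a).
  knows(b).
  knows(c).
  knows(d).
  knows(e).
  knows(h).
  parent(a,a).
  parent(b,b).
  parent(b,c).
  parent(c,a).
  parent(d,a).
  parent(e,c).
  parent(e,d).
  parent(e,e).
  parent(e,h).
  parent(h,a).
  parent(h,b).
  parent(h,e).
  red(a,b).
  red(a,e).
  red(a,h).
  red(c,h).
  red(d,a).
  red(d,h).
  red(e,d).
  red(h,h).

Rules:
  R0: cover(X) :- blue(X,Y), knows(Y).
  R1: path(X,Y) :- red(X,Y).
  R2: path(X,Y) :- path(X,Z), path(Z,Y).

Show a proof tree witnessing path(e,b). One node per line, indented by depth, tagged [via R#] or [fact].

path(e,b)  [via R2]
  path(e,a)  [via R2]
    path(e,d)  [via R1]
      red(e,d)  [fact]
    path(d,a)  [via R1]
      red(d,a)  [fact]
  path(a,b)  [via R1]
    red(a,b)  [fact]

round 1: derive path(a,b) via R1 from red(a,b)
round 1: derive path(a,e) via R1 from red(a,e)
round 1: derive path(a,h) via R1 from red(a,h)
round 1: derive path(c,h) via R1 from red(c,h)
round 1: derive path(d,a) via R1 from red(d,a)
round 1: derive path(d,h) via R1 from red(d,h)
round 1: derive path(e,d) via R1 from red(e,d)
round 1: derive path(h,h) via R1 from red(h,h)
round 2: derive path(a,d) via R2 from path(a,e), path(e,d)
round 2: derive path(d,b) via R2 from path(d,a), path(a,b)
round 2: derive path(d,e) via R2 from path(d,a), path(a,e)
round 2: derive path(e,a) via R2 from path(e,d), path(d,a)
round 2: derive path(e,h) via R2 from path(e,d), path(d,h)
round 3: derive path(a,a) via R2 from path(a,d), path(d,a)
round 3: derive path(d,d) via R2 from path(d,a), path(a,d)
round 3: derive path(e,b) via R2 from path(e,a), path(a,b)
round 3: derive path(e,e) via R2 from path(e,a), path(a,e)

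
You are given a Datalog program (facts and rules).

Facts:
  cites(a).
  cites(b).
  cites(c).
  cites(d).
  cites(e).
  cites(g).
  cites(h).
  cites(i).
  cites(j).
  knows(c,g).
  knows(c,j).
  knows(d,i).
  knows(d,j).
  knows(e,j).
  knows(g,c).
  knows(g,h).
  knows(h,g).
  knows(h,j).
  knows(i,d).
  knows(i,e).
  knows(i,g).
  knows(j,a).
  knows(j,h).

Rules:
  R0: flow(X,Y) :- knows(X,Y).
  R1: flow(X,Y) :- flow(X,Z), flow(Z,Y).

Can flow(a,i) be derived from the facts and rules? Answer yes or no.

round 1: derive flow(c,g) via R0 from knows(c,g)
round 1: derive flow(c,j) via R0 from knows(c,j)
round 1: derive flow(d,i) via R0 from knows(d,i)
round 1: derive flow(d,j) via R0 from knows(d,j)
round 1: derive flow(e,j) via R0 from knows(e,j)
round 1: derive flow(g,c) via R0 from knows(g,c)
round 1: derive flow(g,h) via R0 from knows(g,h)
round 1: derive flow(h,g) via R0 from knows(h,g)
round 1: derive flow(h,j) via R0 from knows(h,j)
round 1: derive flow(i,d) via R0 from knows(i,d)
round 1: derive flow(i,e) via R0 from knows(i,e)
round 1: derive flow(i,g) via R0 from knows(i,g)
round 1: derive flow(j,a) via R0 from knows(j,a)
round 1: derive flow(j,h) via R0 from knows(j,h)
round 2: derive flow(c,a) via R1 from flow(c,j), flow(j,a)
round 2: derive flow(c,c) via R1 from flow(c,g), flow(g,c)
round 2: derive flow(c,h) via R1 from flow(c,g), flow(g,h)
round 2: derive flow(d,a) via R1 from flow(d,j), flow(j,a)
round 2: derive flow(d,d) via R1 from flow(d,i), flow(i,d)
round 2: derive flow(d,e) via R1 from flow(d,i), flow(i,e)
round 2: derive flow(d,g) via R1 from flow(d,i), flow(i,g)
round 2: derive flow(d,h) via R1 from flow(d,j), flow(j,h)
round 2: derive flow(e,a) via R1 from flow(e,j), flow(j,a)
round 2: derive flow(e,h) via R1 from flow(e,j), flow(j,h)
round 2: derive flow(g,g) via R1 from flow(g,c), flow(c,g)
round 2: derive flow(g,j) via R1 from flow(g,c), flow(c,j)
round 2: derive flow(h,a) via R1 from flow(h,j), flow(j,a)
round 2: derive flow(h,c) via R1 from flow(h,g), flow(g,c)
round 2: derive flow(h,h) via R1 from flow(h,g), flow(g,h)
round 2: derive flow(i,c) via R1 from flow(i,g), flow(g,c)
round 2: derive flow(i,h) via R1 from flow(i,g), flow(g,h)
round 2: derive flow(i,i) via R1 from flow(i,d), flow(d,i)
round 2: derive flow(i,j) via R1 from flow(i,d), flow(d,j)
round 2: derive flow(j,g) via R1 from flow(j,h), flow(h,g)
round 2: derive flow(j,j) via R1 from flow(j,h), flow(h,j)
round 3: derive flow(d,c) via R1 from flow(d,g), flow(g,c)
round 3: derive flow(e,c) via R1 from flow(e,h), flow(h,c)
round 3: derive flow(e,g) via R1 from flow(e,h), flow(h,g)
round 3: derive flow(g,a) via R1 from flow(g,c), flow(c,a)
round 3: derive flow(i,a) via R1 from flow(i,c), flow(c,a)
round 3: derive flow(j,c) via R1 from flow(j,g), flow(g,c)

no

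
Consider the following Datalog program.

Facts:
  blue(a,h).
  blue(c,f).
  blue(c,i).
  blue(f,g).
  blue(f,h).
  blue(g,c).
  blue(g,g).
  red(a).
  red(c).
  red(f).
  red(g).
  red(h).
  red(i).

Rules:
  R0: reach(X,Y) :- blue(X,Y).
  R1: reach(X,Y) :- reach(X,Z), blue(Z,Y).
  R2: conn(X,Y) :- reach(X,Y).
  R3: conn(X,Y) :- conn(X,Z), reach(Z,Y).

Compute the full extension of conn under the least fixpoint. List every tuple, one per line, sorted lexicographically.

conn(a,h)
conn(c,c)
conn(c,f)
conn(c,g)
conn(c,h)
conn(c,i)
conn(f,c)
conn(f,f)
conn(f,g)
conn(f,h)
conn(f,i)
conn(g,c)
conn(g,f)
conn(g,g)
conn(g,h)
conn(g,i)

round 1: derive reach(a,h) via R0 from blue(a,h)
round 1: derive reach(c,f) via R0 from blue(c,f)
round 1: derive reach(c,i) via R0 from blue(c,i)
round 1: derive reach(f,g) via R0 from blue(f,g)
round 1: derive reach(f,h) via R0 from blue(f,h)
round 1: derive reach(g,c) via R0 from blue(g,c)
round 1: derive reach(g,g) via R0 from blue(g,g)
round 2: derive reach(c,g) via R1 from reach(c,f), blue(f,g)
round 2: derive reach(c,h) via R1 from reach(c,f), blue(f,h)
round 2: derive reach(f,c) via R1 from reach(f,g), blue(g,c)
round 2: derive reach(g,f) via R1 from reach(g,c), blue(c,f)
round 2: derive reach(g,i) via R1 from reach(g,c), blue(c,i)
round 2: derive conn(a,h) via R2 from reach(a,h)
round 2: derive conn(c,f) via R2 from reach(c,f)
round 2: derive conn(c,i) via R2 from reach(c,i)
round 2: derive conn(f,g) via R2 from reach(f,g)
round 2: derive conn(f,h) via R2 from reach(f,h)
round 2: derive conn(g,c) via R2 from reach(g,c)
round 2: derive conn(g,g) via R2 from reach(g,g)
round 3: derive reach(c,c) via R1 from reach(c,g), blue(g,c)
round 3: derive reach(f,f) via R1 from reach(f,c), blue(c,f)
round 3: derive reach(f,i) via R1 from reach(f,c), blue(c,i)
round 3: derive reach(g,h) via R1 from reach(g,f), blue(f,h)
round 3: derive conn(c,g) via R2 from reach(c,g)
round 3: derive conn(c,h) via R2 from reach(c,h)
round 3: derive conn(f,c) via R2 from reach(f,c)
round 3: derive conn(g,f) via R2 from reach(g,f)
round 3: derive conn(g,i) via R2 from reach(g,i)
round 3: derive conn(c,c) via R3 from conn(c,f), reach(f,c)
round 3: derive conn(f,f) via R3 from conn(f,g), reach(g,f)
round 3: derive conn(f,i) via R3 from conn(f,g), reach(g,i)
round 3: derive conn(g,h) via R3 from conn(g,c), reach(c,h)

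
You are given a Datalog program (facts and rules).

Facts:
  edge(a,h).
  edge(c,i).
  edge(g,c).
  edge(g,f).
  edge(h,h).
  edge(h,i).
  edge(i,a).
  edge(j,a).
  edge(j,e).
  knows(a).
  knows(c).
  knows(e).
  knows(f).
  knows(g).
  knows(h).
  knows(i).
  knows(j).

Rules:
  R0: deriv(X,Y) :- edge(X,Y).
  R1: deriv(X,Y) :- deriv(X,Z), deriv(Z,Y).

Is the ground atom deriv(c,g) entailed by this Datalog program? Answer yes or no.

no

round 1: derive deriv(a,h) via R0 from edge(a,h)
round 1: derive deriv(c,i) via R0 from edge(c,i)
round 1: derive deriv(g,c) via R0 from edge(g,c)
round 1: derive deriv(g,f) via R0 from edge(g,f)
round 1: derive deriv(h,h) via R0 from edge(h,h)
round 1: derive deriv(h,i) via R0 from edge(h,i)
round 1: derive deriv(i,a) via R0 from edge(i,a)
round 1: derive deriv(j,a) via R0 from edge(j,a)
round 1: derive deriv(j,e) via R0 from edge(j,e)
round 2: derive deriv(a,i) via R1 from deriv(a,h), deriv(h,i)
round 2: derive deriv(c,a) via R1 from deriv(c,i), deriv(i,a)
round 2: derive deriv(g,i) via R1 from deriv(g,c), deriv(c,i)
round 2: derive deriv(h,a) via R1 from deriv(h,i), deriv(i,a)
round 2: derive deriv(i,h) via R1 from deriv(i,a), deriv(a,h)
round 2: derive deriv(j,h) via R1 from deriv(j,a), deriv(a,h)
round 3: derive deriv(a,a) via R1 from deriv(a,h), deriv(h,a)
round 3: derive deriv(c,h) via R1 from deriv(c,a), deriv(a,h)
round 3: derive deriv(g,a) via R1 from deriv(g,c), deriv(c,a)
round 3: derive deriv(g,h) via R1 from deriv(g,i), deriv(i,h)
round 3: derive deriv(i,i) via R1 from deriv(i,a), deriv(a,i)
round 3: derive deriv(j,i) via R1 from deriv(j,a), deriv(a,i)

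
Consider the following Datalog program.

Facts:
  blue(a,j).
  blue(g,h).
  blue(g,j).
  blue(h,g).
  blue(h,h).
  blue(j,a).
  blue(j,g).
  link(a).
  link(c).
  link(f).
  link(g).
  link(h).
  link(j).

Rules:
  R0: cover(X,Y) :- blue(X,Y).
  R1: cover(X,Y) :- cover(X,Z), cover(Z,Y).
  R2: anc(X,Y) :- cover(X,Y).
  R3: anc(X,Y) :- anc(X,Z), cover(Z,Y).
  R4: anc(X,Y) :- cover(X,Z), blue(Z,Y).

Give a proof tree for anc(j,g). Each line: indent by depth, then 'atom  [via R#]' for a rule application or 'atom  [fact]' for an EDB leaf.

round 1: derive cover(a,j) via R0 from blue(a,j)
round 1: derive cover(g,h) via R0 from blue(g,h)
round 1: derive cover(g,j) via R0 from blue(g,j)
round 1: derive cover(h,g) via R0 from blue(h,g)
round 1: derive cover(h,h) via R0 from blue(h,h)
round 1: derive cover(j,a) via R0 from blue(j,a)
round 1: derive cover(j,g) via R0 from blue(j,g)
round 2: derive cover(a,a) via R1 from cover(a,j), cover(j,a)
round 2: derive cover(a,g) via R1 from cover(a,j), cover(j,g)
round 2: derive cover(g,a) via R1 from cover(g,j), cover(j,a)
round 2: derive cover(g,g) via R1 from cover(g,h), cover(h,g)
round 2: derive cover(h,j) via R1 from cover(h,g), cover(g,j)
round 2: derive cover(j,h) via R1 from cover(j,g), cover(g,h)
round 2: derive cover(j,j) via R1 from cover(j,a), cover(a,j)
round 2: derive anc(a,j) via R2 from cover(a,j)
round 2: derive anc(g,h) via R2 from cover(g,h)
round 2: derive anc(g,j) via R2 from cover(g,j)
round 2: derive anc(h,g) via R2 from cover(h,g)
round 2: derive anc(h,h) via R2 from cover(h,h)
round 2: derive anc(j,a) via R2 from cover(j,a)
round 2: derive anc(j,g) via R2 from cover(j,g)
round 2: derive anc(a,a) via R4 from cover(a,j), blue(j,a)
round 2: derive anc(a,g) via R4 from cover(a,j), blue(j,g)
round 2: derive anc(g,a) via R4 from cover(g,j), blue(j,a)
round 2: derive anc(g,g) via R4 from cover(g,h), blue(h,g)
round 2: derive anc(h,j) via R4 from cover(h,g), blue(g,j)
round 2: derive anc(j,h) via R4 from cover(j,g), blue(g,h)
round 2: derive anc(j,j) via R4 from cover(j,a), blue(a,j)
round 3: derive cover(a,h) via R1 from cover(a,g), cover(g,h)
round 3: derive cover(h,a) via R1 from cover(h,g), cover(g,a)
round 3: derive anc(a,h) via R3 from anc(a,g), cover(g,h)
round 3: derive anc(h,a) via R3 from anc(h,g), cover(g,a)

anc(j,g)  [via R2]
  cover(j,g)  [via R0]
    blue(j,g)  [fact]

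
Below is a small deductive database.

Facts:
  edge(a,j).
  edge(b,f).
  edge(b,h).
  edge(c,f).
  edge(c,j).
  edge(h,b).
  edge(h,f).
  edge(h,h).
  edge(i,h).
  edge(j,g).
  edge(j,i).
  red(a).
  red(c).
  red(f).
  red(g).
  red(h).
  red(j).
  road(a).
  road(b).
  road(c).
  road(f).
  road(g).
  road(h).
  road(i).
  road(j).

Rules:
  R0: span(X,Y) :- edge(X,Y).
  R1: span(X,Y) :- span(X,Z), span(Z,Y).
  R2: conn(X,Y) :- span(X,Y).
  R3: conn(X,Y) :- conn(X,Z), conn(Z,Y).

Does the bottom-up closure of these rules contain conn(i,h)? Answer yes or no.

yes

round 1: derive span(a,j) via R0 from edge(a,j)
round 1: derive span(b,f) via R0 from edge(b,f)
round 1: derive span(b,h) via R0 from edge(b,h)
round 1: derive span(c,f) via R0 from edge(c,f)
round 1: derive span(c,j) via R0 from edge(c,j)
round 1: derive span(h,b) via R0 from edge(h,b)
round 1: derive span(h,f) via R0 from edge(h,f)
round 1: derive span(h,h) via R0 from edge(h,h)
round 1: derive span(i,h) via R0 from edge(i,h)
round 1: derive span(j,g) via R0 from edge(j,g)
round 1: derive span(j,i) via R0 from edge(j,i)
round 2: derive span(a,g) via R1 from span(a,j), span(j,g)
round 2: derive span(a,i) via R1 from span(a,j), span(j,i)
round 2: derive span(b,b) via R1 from span(b,h), span(h,b)
round 2: derive span(c,g) via R1 from span(c,j), span(j,g)
round 2: derive span(c,i) via R1 from span(c,j), span(j,i)
round 2: derive span(i,b) via R1 from span(i,h), span(h,b)
round 2: derive span(i,f) via R1 from span(i,h), span(h,f)
round 2: derive span(j,h) via R1 from span(j,i), span(i,h)
round 2: derive conn(a,j) via R2 from span(a,j)
round 2: derive conn(b,f) via R2 from span(b,f)
round 2: derive conn(b,h) via R2 from span(b,h)
round 2: derive conn(c,f) via R2 from span(c,f)
round 2: derive conn(c,j) via R2 from span(c,j)
round 2: derive conn(h,b) via R2 from span(h,b)
round 2: derive conn(h,f) via R2 from span(h,f)
round 2: derive conn(h,h) via R2 from span(h,h)
round 2: derive conn(i,h) via R2 from span(i,h)
round 2: derive conn(j,g) via R2 from span(j,g)
round 2: derive conn(j,i) via R2 from span(j,i)
round 3: derive span(a,b) via R1 from span(a,i), span(i,b)
round 3: derive span(a,f) via R1 from span(a,i), span(i,f)
round 3: derive span(a,h) via R1 from span(a,i), span(i,h)
round 3: derive span(c,b) via R1 from span(c,i), span(i,b)
round 3: derive span(c,h) via R1 from span(c,i), span(i,h)
round 3: derive span(j,b) via R1 from span(j,h), span(h,b)
round 3: derive span(j,f) via R1 from span(j,h), span(h,f)
round 3: derive conn(a,g) via R2 from span(a,g)
round 3: derive conn(a,i) via R2 from span(a,i)
round 3: derive conn(b,b) via R2 from span(b,b)
round 3: derive conn(c,g) via R2 from span(c,g)
round 3: derive conn(c,i) via R2 from span(c,i)
round 3: derive conn(i,b) via R2 from span(i,b)
round 3: derive conn(i,f) via R2 from span(i,f)
round 3: derive conn(j,h) via R2 from span(j,h)
round 4: derive conn(a,b) via R2 from span(a,b)
round 4: derive conn(a,f) via R2 from span(a,f)
round 4: derive conn(a,h) via R2 from span(a,h)
round 4: derive conn(c,b) via R2 from span(c,b)
round 4: derive conn(c,h) via R2 from span(c,h)
round 4: derive conn(j,b) via R2 from span(j,b)
round 4: derive conn(j,f) via R2 from span(j,f)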